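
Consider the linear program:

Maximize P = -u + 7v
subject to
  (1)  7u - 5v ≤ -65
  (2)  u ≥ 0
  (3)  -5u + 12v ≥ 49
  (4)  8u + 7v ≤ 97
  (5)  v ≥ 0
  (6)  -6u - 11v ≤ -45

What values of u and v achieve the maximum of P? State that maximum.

u = 0, v = 97/7, maximum P = 97

Corner points and P = -u + 7v:
  (0, 13) → P = 91
  (30/89, 1199/89) → P = 8363/89
  (0, 97/7) → P = 97

The optimum lies where u = 0 and 8u + 7v = 97.
Solving simultaneously gives u = 0, v = 97/7.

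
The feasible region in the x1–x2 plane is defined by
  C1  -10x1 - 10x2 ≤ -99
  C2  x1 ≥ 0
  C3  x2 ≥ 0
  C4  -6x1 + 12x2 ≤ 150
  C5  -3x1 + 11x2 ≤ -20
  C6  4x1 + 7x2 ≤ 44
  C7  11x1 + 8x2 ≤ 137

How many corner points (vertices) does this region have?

Intersecting each pair of boundary lines and keeping only the points that satisfy every inequality leaves:
  (99/10, 0)
  (1289/140, 97/140)
  (11, 0)
  (48/5, 4/5)

4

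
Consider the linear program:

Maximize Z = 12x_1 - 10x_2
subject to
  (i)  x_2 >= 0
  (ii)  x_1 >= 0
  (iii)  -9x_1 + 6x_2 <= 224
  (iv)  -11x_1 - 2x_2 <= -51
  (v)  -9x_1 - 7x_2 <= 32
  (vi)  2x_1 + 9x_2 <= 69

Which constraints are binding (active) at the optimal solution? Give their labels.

(i) and (vi)

Corner points and Z = 12x_1 - 10x_2:
  (51/11, 0) → Z = 612/11
  (69/2, 0) → Z = 414
  (321/95, 657/95) → Z = -2718/95

The maximum is at (69/2, 0). Substituting into each constraint, equality holds for (i) and (vi); the remaining constraints have slack.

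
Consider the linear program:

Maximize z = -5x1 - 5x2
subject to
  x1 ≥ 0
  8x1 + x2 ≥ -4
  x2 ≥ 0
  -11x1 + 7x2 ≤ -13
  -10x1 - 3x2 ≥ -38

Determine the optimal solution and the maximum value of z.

Vertices and z = -5x1 - 5x2:
  (13/11, 0) → z = -65/11
  (19/5, 0) → z = -19
  (305/103, 288/103) → z = -2965/103

x1 = 13/11, x2 = 0, maximum z = -65/11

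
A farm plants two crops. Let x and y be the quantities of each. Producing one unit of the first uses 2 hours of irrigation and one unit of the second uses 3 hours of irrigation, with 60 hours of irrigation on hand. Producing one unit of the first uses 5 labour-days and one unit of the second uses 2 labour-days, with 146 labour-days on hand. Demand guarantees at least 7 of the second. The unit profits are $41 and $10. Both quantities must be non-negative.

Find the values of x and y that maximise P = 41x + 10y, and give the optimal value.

x = 39/2, y = 7, maximum P = 1739/2

The optimum lies where 2x + 3y = 60 and y = 7.
Solving simultaneously gives x = 39/2, y = 7.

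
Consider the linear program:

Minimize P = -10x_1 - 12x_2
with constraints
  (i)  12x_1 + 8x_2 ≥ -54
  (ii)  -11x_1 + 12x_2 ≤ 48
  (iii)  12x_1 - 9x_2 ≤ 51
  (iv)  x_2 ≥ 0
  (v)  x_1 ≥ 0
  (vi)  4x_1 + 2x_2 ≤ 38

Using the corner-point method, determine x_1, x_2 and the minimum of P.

x_1 = 36/7, x_2 = 61/7, minimum P = -156

At the optimal vertex, -11x_1 + 12x_2 = 48 and 4x_1 + 2x_2 = 38.
Solving simultaneously gives x_1 = 36/7, x_2 = 61/7.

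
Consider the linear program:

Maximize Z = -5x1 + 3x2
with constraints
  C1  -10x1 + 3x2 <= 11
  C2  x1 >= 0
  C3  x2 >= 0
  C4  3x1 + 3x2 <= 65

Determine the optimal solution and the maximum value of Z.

x1 = 54/13, x2 = 683/39, maximum Z = 413/13

Vertices and Z = -5x1 + 3x2:
  (0, 11/3) → Z = 11
  (54/13, 683/39) → Z = 413/13
  (0, 0) → Z = 0
  (65/3, 0) → Z = -325/3

The optimum lies where -10x1 + 3x2 = 11 and 3x1 + 3x2 = 65.
Solving simultaneously gives x1 = 54/13, x2 = 683/39.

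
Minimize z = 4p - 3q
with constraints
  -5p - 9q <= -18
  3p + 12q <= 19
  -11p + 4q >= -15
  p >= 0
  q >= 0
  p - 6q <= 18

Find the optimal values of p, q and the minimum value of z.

Corner points and z = 4p - 3q:
  (15/11, 41/33) → z = 19/11
  (207/119, 123/119) → z = 27/7
  (16/9, 41/36) → z = 133/36

p = 15/11, q = 41/33, minimum z = 19/11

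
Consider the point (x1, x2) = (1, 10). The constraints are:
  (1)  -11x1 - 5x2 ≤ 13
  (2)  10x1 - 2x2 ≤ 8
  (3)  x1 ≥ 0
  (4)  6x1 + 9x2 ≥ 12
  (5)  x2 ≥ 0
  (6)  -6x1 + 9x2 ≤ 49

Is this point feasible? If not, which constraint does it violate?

Constraint (6): -6x1 + 9x2 = 84, which is not ≤ 49. All other constraints are satisfied.

not feasible — violates (6)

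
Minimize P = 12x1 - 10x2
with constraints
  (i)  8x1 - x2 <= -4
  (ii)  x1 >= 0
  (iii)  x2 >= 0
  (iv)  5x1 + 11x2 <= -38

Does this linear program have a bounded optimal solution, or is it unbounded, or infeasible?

The boundaries 8x1 - x2 = -4 and x1 = 0 meet at (0, 4), but that point violates 5x1 + 11x2 ≤ -38. Every candidate vertex is excluded by some other constraint, so the feasible region is empty.

infeasible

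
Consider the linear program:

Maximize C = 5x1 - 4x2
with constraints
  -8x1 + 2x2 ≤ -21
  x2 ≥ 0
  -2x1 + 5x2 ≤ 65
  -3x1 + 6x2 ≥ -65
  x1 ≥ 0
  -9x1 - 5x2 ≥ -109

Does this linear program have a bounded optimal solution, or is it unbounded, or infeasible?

bounded optimum

Vertices and C = 5x1 - 4x2:
  (21/8, 0) → C = 105/8
  (323/58, 683/58) → C = -1117/58
  (109/9, 0) → C = 545/9
The feasible region has finitely many vertices and no improving ray; the maximum is 545/9 at (109/9, 0).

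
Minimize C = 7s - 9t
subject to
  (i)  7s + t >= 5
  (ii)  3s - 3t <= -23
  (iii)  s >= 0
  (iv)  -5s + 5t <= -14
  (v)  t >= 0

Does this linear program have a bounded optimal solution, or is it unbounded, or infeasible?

Constraints 3s - 3t ≤ -23 and -5s + 5t ≤ -14 have parallel boundaries but demand opposite sides — no point can satisfy both, so the region is empty.

infeasible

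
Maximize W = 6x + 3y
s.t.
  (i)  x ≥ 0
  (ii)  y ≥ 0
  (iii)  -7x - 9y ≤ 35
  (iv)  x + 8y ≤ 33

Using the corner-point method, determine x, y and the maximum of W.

Corner points and W = 6x + 3y:
  (0, 0) → W = 0
  (0, 33/8) → W = 99/8
  (33, 0) → W = 198

x = 33, y = 0, maximum W = 198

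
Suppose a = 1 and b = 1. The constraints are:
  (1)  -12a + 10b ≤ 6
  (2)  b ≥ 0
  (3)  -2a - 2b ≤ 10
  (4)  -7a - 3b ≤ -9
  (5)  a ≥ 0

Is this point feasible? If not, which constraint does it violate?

(1): -2 ≤ 6 ✓
(2): 1 ≥ 0 ✓
(3): -4 ≤ 10 ✓
(4): -10 ≤ -9 ✓
(5): 1 ≥ 0 ✓

feasible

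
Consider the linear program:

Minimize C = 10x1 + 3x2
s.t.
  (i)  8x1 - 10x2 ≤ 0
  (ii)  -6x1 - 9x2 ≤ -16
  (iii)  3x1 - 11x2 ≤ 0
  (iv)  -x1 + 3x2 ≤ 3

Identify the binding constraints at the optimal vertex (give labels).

(ii) and (iv)

Corner points and C = 10x1 + 3x2:
  (40/33, 32/33) → C = 496/33
  (15/7, 12/7) → C = 186/7
  (7/9, 34/27) → C = 104/9

The minimum is at (7/9, 34/27). Substituting into each constraint, equality holds for (ii) and (iv); the remaining constraints have slack.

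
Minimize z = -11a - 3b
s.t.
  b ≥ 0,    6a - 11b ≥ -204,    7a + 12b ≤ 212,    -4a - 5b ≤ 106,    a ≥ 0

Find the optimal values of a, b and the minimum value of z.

a = 212/7, b = 0, minimum z = -2332/7

Feasible corners and z = -11a - 3b:
  (212/7, 0) → z = -2332/7
  (0, 0) → z = 0
  (0, 53/3) → z = -53

At the optimal vertex, b = 0 and 7a + 12b = 212.
Solving simultaneously gives a = 212/7, b = 0.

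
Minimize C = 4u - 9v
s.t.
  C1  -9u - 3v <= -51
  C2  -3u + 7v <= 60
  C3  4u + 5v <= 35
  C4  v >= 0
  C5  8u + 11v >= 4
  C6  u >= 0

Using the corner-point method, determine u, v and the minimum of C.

Extreme points and C = 4u - 9v:
  (50/11, 37/11) → C = -133/11
  (17/3, 0) → C = 68/3
  (35/4, 0) → C = 35

u = 50/11, v = 37/11, minimum C = -133/11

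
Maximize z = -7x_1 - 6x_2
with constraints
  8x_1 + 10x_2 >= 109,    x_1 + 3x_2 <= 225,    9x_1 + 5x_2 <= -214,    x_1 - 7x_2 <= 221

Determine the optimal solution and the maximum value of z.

x_1 = -1923/14, x_2 = 1691/14, maximum z = 3315/14

Corner points and z = -7x_1 - 6x_2:
  (-1923/14, 1691/14) → z = 3315/14
  (-537/10, 2693/50) → z = 2637/50
  (-1767/22, 2239/22) → z = -1065/22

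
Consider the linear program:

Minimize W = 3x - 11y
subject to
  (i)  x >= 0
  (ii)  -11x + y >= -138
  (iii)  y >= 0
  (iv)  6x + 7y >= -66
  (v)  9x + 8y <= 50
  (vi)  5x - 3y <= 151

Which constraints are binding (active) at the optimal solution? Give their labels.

(i) and (v)

Feasible corners and W = 3x - 11y:
  (0, 0) → W = 0
  (0, 25/4) → W = -275/4
  (50/9, 0) → W = 50/3

The minimum is at (0, 25/4). Substituting into each constraint, equality holds for (i) and (v); the remaining constraints have slack.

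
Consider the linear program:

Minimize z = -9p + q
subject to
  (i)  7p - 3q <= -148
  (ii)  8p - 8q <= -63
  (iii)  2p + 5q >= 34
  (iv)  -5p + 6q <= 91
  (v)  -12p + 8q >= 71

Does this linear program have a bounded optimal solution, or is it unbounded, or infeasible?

infeasible

The boundaries 7p - 3q = -148 and 8p - 8q = -63 meet at (-995/32, -743/32), but that point violates 2p + 5q ≥ 34. Every candidate vertex is excluded by some other constraint, so the feasible region is empty.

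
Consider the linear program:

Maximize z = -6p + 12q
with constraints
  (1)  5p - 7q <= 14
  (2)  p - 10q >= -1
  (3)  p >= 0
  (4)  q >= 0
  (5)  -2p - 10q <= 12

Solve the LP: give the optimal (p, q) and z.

Extreme points and z = -6p + 12q:
  (147/43, 19/43) → z = -654/43
  (14/5, 0) → z = -84/5
  (0, 1/10) → z = 6/5
  (0, 0) → z = 0

The binding constraints are p - 10q = -1 and p = 0.
Solving simultaneously gives p = 0, q = 1/10.

p = 0, q = 1/10, maximum z = 6/5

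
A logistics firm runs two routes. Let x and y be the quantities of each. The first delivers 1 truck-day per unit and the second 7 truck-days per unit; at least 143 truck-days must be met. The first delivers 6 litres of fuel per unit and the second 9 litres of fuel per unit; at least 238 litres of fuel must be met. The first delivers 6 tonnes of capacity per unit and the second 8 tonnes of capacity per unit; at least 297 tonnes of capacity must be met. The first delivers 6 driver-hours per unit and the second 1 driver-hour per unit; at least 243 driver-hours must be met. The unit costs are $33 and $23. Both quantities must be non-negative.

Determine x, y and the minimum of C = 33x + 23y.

x = 38, y = 15, minimum C = 1599

Corner points and C = 33x + 23y:
  (0, 243) → C = 5589
  (143, 0) → C = 4719
  (38, 15) → C = 1599
The feasible region is unbounded (it extends along (0, 1), (1, 0)), but C strictly increases along every unbounded feasible direction, so there is no improving ray and the minimum is attained at a vertex.

At the optimal vertex, x + 7y = 143 and 6x + y = 243.
Solving simultaneously gives x = 38, y = 15.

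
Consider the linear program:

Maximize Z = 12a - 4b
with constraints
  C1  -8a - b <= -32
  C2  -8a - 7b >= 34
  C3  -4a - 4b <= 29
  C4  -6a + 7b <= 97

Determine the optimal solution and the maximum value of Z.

Extreme points and Z = 12a - 4b:
  (43/8, -11) → Z = 217/2
  (157/28, -90/7) → Z = 831/7
  (67/4, -24) → Z = 297

The binding constraints are -8a - 7b = 34 and -4a - 4b = 29.
Solving simultaneously gives a = 67/4, b = -24.

a = 67/4, b = -24, maximum Z = 297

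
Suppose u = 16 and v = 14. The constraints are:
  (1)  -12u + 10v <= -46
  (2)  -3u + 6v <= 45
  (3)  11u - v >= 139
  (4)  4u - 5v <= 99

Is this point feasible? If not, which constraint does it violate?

(1): -52 ≤ -46 ✓
(2): 36 ≤ 45 ✓
(3): 162 ≥ 139 ✓
(4): -6 ≤ 99 ✓

feasible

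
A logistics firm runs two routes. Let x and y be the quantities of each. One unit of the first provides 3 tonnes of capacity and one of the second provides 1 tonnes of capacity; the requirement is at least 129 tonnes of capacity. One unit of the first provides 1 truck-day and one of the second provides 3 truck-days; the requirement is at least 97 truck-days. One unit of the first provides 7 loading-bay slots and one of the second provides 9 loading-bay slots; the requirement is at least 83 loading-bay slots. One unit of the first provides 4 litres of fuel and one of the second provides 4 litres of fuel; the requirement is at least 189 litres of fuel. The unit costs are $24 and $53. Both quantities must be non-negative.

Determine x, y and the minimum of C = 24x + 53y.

x = 145/4, y = 81/4, minimum C = 7773/4

Extreme points and C = 24x + 53y:
  (0, 129) → C = 6837
  (97, 0) → C = 2328
  (145/4, 81/4) → C = 7773/4
The feasible region is unbounded (it extends along (0, 1), (1, 0)), but C strictly increases along every unbounded feasible direction, so there is no improving ray and the minimum is attained at a vertex.

The optimum lies where 3x + y = 129 and x + 3y = 97.
Solving simultaneously gives x = 145/4, y = 81/4.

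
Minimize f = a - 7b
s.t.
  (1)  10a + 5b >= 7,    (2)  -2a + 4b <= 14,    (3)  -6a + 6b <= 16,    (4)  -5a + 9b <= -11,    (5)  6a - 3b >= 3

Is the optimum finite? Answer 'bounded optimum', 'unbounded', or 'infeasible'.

unbounded

From the feasible point (118/115, -15/23), moving in the direction (4, 2) keeps every constraint satisfied while f decreases without bound.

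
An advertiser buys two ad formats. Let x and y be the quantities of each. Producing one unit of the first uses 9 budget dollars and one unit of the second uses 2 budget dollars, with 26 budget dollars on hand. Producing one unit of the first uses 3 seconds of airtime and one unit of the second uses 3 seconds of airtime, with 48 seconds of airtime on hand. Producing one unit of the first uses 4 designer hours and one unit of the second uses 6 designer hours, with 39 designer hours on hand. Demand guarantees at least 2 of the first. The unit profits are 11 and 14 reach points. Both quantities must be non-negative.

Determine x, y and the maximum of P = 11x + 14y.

x = 2, y = 4, maximum P = 78

Corner points and P = 11x + 14y:
  (26/9, 0) → P = 286/9
  (2, 0) → P = 22
  (2, 4) → P = 78

The optimum lies where 9x + 2y = 26 and x = 2.
Solving simultaneously gives x = 2, y = 4.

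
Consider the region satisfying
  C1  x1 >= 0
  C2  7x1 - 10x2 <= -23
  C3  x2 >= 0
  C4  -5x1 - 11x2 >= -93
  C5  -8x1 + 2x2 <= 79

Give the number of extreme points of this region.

3

Of the 10 pairwise boundary intersections, those satisfying every inequality are:
  (0, 23/10)
  (0, 93/11)
  (677/127, 766/127)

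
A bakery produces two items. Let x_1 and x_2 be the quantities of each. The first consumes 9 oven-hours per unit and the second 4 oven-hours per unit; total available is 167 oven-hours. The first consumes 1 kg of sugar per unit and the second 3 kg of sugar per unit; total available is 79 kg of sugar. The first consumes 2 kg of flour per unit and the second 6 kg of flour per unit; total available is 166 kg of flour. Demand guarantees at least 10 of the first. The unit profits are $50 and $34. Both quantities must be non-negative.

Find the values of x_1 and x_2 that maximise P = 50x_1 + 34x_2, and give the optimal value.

x_1 = 10, x_2 = 77/4, maximum P = 2309/2

Corner points and P = 50x_1 + 34x_2:
  (167/9, 0) → P = 8350/9
  (10, 0) → P = 500
  (10, 77/4) → P = 2309/2

At the optimal vertex, 9x_1 + 4x_2 = 167 and x_1 = 10.
Solving simultaneously gives x_1 = 10, x_2 = 77/4.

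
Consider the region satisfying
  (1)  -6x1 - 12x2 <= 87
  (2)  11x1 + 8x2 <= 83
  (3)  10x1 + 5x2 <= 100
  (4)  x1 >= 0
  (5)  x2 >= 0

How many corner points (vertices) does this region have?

3

Intersecting each pair of boundary lines and keeping only the points that satisfy every inequality leaves:
  (0, 83/8)
  (83/11, 0)
  (0, 0)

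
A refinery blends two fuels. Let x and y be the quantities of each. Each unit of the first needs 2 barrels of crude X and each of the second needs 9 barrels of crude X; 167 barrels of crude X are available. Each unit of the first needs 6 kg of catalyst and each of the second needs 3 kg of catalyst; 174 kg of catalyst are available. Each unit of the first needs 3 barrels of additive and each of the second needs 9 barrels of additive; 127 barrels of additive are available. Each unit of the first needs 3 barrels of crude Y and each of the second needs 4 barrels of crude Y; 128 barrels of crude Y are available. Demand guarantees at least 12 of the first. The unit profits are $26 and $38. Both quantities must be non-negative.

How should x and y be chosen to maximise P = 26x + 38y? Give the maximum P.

x = 79/3, y = 16/3, maximum P = 2662/3

Extreme points and P = 26x + 38y:
  (29, 0) → P = 754
  (12, 0) → P = 312
  (79/3, 16/3) → P = 2662/3
  (12, 91/9) → P = 6266/9

The optimum lies where 6x + 3y = 174 and 3x + 9y = 127.
Solving simultaneously gives x = 79/3, y = 16/3.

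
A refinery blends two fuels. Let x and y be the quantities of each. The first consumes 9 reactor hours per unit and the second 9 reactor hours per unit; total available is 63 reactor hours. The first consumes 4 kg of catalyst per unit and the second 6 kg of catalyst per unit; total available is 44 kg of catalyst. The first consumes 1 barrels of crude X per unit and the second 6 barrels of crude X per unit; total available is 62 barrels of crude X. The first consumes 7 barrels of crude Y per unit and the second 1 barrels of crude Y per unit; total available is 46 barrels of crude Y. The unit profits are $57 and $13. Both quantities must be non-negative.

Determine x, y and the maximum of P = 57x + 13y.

Corner points and P = 57x + 13y:
  (0, 0) → P = 0
  (0, 7) → P = 91
  (46/7, 0) → P = 2622/7
  (13/2, 1/2) → P = 377

The binding constraints are 9x + 9y = 63 and 7x + y = 46.
Solving simultaneously gives x = 13/2, y = 1/2.

x = 13/2, y = 1/2, maximum P = 377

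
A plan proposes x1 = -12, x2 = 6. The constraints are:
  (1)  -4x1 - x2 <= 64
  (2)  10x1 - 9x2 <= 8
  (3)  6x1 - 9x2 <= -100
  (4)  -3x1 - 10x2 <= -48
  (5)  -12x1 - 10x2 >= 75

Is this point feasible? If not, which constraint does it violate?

Constraint (4): -3x1 - 10x2 = -24, which is not ≤ -48. All other constraints are satisfied.

not feasible — violates (4)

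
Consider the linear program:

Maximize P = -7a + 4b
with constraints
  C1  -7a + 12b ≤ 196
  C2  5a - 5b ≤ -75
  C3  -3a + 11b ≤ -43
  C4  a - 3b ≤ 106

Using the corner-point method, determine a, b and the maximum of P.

a = -620/3, b = -938/9, maximum P = 9268/9

Feasible corners and P = -7a + 4b:
  (-2672/41, -889/41) → P = 15148/41
  (-620/3, -938/9) → P = 9268/9
  (-26, -11) → P = 138
  (-151/2, -121/2) → P = 573/2

The optimum lies where -7a + 12b = 196 and a - 3b = 106.
Solving simultaneously gives a = -620/3, b = -938/9.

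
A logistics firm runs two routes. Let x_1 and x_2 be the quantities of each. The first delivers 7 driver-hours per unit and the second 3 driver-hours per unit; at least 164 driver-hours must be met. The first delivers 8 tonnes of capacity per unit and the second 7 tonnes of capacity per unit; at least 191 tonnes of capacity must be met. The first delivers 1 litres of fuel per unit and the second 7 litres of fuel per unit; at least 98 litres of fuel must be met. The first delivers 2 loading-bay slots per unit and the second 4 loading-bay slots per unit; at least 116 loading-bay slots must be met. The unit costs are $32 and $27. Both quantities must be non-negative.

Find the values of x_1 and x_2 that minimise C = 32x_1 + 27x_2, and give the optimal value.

Corner points and C = 32x_1 + 27x_2:
  (0, 164/3) → C = 1476
  (98, 0) → C = 3136
  (14, 22) → C = 1042
  (42, 8) → C = 1560
The feasible region is unbounded (it extends along (0, 1), (1, 0)), but C strictly increases along every unbounded feasible direction, so there is no improving ray and the minimum is attained at a vertex.

The binding constraints are 7x_1 + 3x_2 = 164 and 2x_1 + 4x_2 = 116.
Solving simultaneously gives x_1 = 14, x_2 = 22.

x_1 = 14, x_2 = 22, minimum C = 1042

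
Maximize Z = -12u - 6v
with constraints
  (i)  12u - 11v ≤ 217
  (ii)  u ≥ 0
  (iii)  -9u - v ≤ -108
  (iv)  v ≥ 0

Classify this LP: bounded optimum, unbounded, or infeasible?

bounded optimum

Feasible corners and Z = -12u - 6v:
  (217/12, 0) → Z = -217
  (0, 108) → Z = -648
  (12, 0) → Z = -144
The feasible region has finitely many vertices and no improving ray; the maximum is -144 at (12, 0).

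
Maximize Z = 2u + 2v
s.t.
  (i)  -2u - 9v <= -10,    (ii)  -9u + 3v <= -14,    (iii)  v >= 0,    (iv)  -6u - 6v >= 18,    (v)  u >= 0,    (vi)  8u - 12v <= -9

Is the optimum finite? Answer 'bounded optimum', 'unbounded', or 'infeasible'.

The boundaries -9u + 3v = -14 and 8u - 12v = -9 meet at (65/28, 193/84), but that point violates -6u - 6v ≥ 18. Every candidate vertex is excluded by some other constraint, so the feasible region is empty.

infeasible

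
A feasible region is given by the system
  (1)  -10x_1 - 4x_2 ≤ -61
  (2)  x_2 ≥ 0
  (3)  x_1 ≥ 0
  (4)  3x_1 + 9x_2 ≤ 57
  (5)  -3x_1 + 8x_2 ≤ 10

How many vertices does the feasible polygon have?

The feasible vertices (each the meet of two boundaries and inside every other half-plane) are:
  (61/10, 0)
  (112/23, 283/92)
  (19, 0)
  (122/17, 67/17)

4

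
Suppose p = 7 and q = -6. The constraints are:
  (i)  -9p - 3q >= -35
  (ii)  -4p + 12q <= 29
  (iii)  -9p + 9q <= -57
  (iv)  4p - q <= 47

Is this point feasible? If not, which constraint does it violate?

not feasible — violates (i)

Constraint (i): -9p - 3q = -45, which is not ≥ -35. All other constraints are satisfied.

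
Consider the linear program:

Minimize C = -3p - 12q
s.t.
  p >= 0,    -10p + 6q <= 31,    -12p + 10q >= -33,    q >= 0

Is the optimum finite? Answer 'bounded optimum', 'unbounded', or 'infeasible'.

unbounded

From the feasible point (0, 31/6), moving in the direction (6, 10) keeps every constraint satisfied while C decreases without bound.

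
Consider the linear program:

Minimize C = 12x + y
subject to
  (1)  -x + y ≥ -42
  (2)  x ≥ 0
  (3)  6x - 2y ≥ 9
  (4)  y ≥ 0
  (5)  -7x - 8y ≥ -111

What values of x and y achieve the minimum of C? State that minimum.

x = 3/2, y = 0, minimum C = 18

Feasible corners and C = 12x + y:
  (3/2, 0) → C = 18
  (147/31, 603/62) → C = 4131/62
  (111/7, 0) → C = 1332/7

At the optimal vertex, 6x - 2y = 9 and y = 0.
Solving simultaneously gives x = 3/2, y = 0.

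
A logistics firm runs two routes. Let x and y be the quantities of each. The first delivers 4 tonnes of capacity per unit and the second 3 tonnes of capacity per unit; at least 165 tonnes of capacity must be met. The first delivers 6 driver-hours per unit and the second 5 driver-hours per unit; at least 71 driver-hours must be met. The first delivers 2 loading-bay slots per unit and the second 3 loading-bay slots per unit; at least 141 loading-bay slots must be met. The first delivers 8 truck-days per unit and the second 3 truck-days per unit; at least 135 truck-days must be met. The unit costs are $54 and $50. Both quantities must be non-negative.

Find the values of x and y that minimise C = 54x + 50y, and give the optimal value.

Feasible corners and C = 54x + 50y:
  (0, 55) → C = 2750
  (141/2, 0) → C = 3807
  (12, 39) → C = 2598
The feasible region is unbounded (it extends along (0, 1), (1, 0)), but C strictly increases along every unbounded feasible direction, so there is no improving ray and the minimum is attained at a vertex.

At the optimal vertex, 4x + 3y = 165 and 2x + 3y = 141.
Solving simultaneously gives x = 12, y = 39.

x = 12, y = 39, minimum C = 2598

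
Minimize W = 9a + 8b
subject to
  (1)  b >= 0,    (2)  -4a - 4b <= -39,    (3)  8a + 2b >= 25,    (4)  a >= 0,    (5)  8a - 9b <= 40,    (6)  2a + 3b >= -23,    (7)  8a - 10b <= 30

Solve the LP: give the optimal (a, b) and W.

a = 11/12, b = 53/6, minimum W = 947/12

The feasible region is unbounded (it extends along (0, 1), (9, 8)), but W strictly increases along every unbounded feasible direction, so there is no improving ray and the minimum is attained at a vertex.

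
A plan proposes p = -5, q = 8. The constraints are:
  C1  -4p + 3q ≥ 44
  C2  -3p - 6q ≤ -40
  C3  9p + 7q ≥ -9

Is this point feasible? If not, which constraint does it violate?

not feasible — violates C2

Constraint C2: -3p - 6q = -33, which is not ≤ -40. All other constraints are satisfied.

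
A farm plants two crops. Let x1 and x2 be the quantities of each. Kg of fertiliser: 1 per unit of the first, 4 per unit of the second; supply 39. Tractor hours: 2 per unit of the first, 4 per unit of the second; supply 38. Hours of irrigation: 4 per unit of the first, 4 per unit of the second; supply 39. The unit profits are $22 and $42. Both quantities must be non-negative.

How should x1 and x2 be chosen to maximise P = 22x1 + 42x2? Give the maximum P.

Feasible corners and P = 22x1 + 42x2:
  (0, 0) → P = 0
  (0, 19/2) → P = 399
  (39/4, 0) → P = 429/2
  (1/2, 37/4) → P = 799/2

x1 = 1/2, x2 = 37/4, maximum P = 799/2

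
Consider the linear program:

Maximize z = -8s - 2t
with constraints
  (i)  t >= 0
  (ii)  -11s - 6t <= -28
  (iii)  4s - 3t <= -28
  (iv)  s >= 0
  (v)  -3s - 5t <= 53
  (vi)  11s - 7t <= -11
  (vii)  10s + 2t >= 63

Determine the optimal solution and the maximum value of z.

s = 7/2, t = 14, maximum z = -56

The feasible region is unbounded (it extends along (0, 1), (7, 11)), but z strictly decreases along every unbounded feasible direction, so there is no improving ray and the maximum is attained at a vertex.

At the optimal vertex, 4s - 3t = -28 and 10s + 2t = 63.
Solving simultaneously gives s = 7/2, t = 14.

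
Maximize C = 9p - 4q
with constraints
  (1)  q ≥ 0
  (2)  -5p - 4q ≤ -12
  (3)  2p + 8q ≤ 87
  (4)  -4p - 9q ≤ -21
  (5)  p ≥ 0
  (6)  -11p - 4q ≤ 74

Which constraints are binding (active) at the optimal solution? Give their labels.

Corner points and C = 9p - 4q:
  (87/2, 0) → C = 783/2
  (21/4, 0) → C = 189/4
  (24/29, 57/29) → C = -12/29
  (0, 3) → C = -12
  (0, 87/8) → C = -87/2

The maximum is at (87/2, 0). Substituting into each constraint, equality holds for (1) and (3); the remaining constraints have slack.

(1) and (3)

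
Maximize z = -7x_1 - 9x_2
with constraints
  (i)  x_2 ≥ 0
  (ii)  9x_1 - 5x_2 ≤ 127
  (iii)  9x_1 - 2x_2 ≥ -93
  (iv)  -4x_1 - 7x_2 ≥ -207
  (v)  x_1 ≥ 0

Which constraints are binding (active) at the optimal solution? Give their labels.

(i) and (v)

Corner points and z = -7x_1 - 9x_2:
  (127/9, 0) → z = -889/9
  (0, 0) → z = 0
  (1924/83, 1355/83) → z = -25663/83
  (0, 207/7) → z = -1863/7

The maximum is at (0, 0). Substituting into each constraint, equality holds for (i) and (v); the remaining constraints have slack.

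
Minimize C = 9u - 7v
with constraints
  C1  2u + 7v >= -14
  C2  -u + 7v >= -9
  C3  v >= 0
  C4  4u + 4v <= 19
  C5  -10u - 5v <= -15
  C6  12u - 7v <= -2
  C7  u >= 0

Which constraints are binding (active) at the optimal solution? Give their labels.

Corner points and C = 9u - 7v:
  (125/76, 59/19) → C = -527/76
  (0, 19/4) → C = -133/4
  (19/26, 20/13) → C = -109/26
  (0, 3) → C = -21

The minimum is at (0, 19/4). Substituting into each constraint, equality holds for C4 and C7; the remaining constraints have slack.

C4 and C7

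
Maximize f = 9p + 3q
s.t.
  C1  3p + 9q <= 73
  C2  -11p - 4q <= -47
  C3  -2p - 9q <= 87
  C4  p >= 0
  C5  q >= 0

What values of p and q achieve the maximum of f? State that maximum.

Corner points and f = 9p + 3q:
  (131/87, 662/87) → f = 1055/29
  (73/3, 0) → f = 219
  (47/11, 0) → f = 423/11

p = 73/3, q = 0, maximum f = 219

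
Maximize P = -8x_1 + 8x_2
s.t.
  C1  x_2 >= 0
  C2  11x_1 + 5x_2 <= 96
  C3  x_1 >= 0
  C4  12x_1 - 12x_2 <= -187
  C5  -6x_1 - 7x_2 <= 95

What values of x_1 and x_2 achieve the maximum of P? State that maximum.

x_1 = 0, x_2 = 96/5, maximum P = 768/5

Corner points and P = -8x_1 + 8x_2:
  (0, 96/5) → P = 768/5
  (217/192, 3209/192) → P = 374/3
  (0, 187/12) → P = 374/3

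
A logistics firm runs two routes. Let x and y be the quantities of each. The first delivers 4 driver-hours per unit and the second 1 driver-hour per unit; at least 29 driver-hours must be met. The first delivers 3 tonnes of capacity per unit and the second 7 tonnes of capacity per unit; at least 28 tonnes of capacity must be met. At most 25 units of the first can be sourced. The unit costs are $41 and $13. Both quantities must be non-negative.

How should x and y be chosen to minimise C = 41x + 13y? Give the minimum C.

Vertices and C = 41x + 13y:
  (0, 29) → C = 377
  (28/3, 0) → C = 1148/3
  (25, 0) → C = 1025
  (7, 1) → C = 300
The feasible region is unbounded (it extends along (0, 1)), but C strictly increases along every unbounded feasible direction, so there is no improving ray and the minimum is attained at a vertex.

The optimum lies where 4x + y = 29 and 3x + 7y = 28.
Solving simultaneously gives x = 7, y = 1.

x = 7, y = 1, minimum C = 300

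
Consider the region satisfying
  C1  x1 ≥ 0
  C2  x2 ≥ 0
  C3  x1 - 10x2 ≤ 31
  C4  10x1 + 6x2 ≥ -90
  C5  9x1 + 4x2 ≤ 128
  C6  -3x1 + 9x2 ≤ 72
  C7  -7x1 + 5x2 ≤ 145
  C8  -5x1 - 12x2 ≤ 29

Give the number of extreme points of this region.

The feasible vertices (each the meet of two boundaries and inside every other half-plane) are:
  (0, 0)
  (0, 8)
  (128/9, 0)
  (288/31, 344/31)

4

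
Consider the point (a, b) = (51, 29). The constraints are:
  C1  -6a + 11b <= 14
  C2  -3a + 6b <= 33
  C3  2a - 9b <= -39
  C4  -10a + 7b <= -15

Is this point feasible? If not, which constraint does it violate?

C1: 13 ≤ 14 ✓
C2: 21 ≤ 33 ✓
C3: -159 ≤ -39 ✓
C4: -307 ≤ -15 ✓

feasible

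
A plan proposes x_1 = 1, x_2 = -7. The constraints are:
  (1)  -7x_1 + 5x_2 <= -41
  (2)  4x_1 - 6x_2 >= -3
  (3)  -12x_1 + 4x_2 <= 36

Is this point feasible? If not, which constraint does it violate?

(1): -42 ≤ -41 ✓
(2): 46 ≥ -3 ✓
(3): -40 ≤ 36 ✓

feasible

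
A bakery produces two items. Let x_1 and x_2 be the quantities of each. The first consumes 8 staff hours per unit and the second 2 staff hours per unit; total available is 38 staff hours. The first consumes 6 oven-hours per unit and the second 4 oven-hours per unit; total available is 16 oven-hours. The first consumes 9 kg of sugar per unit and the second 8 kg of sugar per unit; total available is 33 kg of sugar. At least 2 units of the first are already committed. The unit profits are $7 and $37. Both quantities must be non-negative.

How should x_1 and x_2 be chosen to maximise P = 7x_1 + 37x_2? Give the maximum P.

The binding constraints are 6x_1 + 4x_2 = 16 and x_1 = 2.
Solving simultaneously gives x_1 = 2, x_2 = 1.

x_1 = 2, x_2 = 1, maximum P = 51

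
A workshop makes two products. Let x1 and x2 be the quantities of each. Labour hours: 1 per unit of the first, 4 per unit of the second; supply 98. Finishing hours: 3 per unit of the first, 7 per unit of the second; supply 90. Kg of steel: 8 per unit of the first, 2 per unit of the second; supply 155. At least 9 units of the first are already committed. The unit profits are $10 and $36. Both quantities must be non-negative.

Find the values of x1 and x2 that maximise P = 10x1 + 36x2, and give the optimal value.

x1 = 9, x2 = 9, maximum P = 414

Vertices and P = 10x1 + 36x2:
  (155/8, 0) → P = 775/4
  (9, 0) → P = 90
  (181/10, 51/10) → P = 1823/5
  (9, 9) → P = 414

The binding constraints are 3x1 + 7x2 = 90 and x1 = 9.
Solving simultaneously gives x1 = 9, x2 = 9.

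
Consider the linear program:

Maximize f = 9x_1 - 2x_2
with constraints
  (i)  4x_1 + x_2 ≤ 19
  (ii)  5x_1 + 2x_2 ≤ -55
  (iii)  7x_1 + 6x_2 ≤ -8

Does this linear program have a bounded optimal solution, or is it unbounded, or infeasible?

unbounded

From the feasible point (31, -105), moving in the direction (1, -4) keeps every constraint satisfied while f increases without bound.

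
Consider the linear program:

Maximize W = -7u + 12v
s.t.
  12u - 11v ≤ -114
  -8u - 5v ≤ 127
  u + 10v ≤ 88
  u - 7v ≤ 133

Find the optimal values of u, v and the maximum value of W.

u = -114/5, v = 277/25, maximum W = 7314/25

Extreme points and W = -7u + 12v:
  (-1967/148, -153/37) → W = 6425/148
  (-172/131, 1170/131) → W = 15244/131
  (-114/5, 277/25) → W = 7314/25

At the optimal vertex, -8u - 5v = 127 and u + 10v = 88.
Solving simultaneously gives u = -114/5, v = 277/25.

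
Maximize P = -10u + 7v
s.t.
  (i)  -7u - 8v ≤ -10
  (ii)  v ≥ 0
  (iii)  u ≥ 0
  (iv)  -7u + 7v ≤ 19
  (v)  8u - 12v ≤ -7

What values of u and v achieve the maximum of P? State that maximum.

Extreme points and P = -10u + 7v:
  (0, 5/4) → P = 35/4
  (16/37, 129/148) → P = 263/148
  (0, 19/7) → P = 19
The feasible region is unbounded (it extends along (1, 1), (3, 2)), but P strictly decreases along every unbounded feasible direction, so there is no improving ray and the maximum is attained at a vertex.

The optimum lies where u = 0 and -7u + 7v = 19.
Solving simultaneously gives u = 0, v = 19/7.

u = 0, v = 19/7, maximum P = 19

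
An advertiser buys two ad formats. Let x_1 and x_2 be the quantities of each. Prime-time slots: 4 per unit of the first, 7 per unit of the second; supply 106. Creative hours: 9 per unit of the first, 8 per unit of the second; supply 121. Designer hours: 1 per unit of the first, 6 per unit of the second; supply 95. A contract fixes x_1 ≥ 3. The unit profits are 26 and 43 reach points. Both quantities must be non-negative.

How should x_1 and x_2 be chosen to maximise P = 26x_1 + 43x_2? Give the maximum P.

x_1 = 3, x_2 = 47/4, maximum P = 2333/4

Feasible corners and P = 26x_1 + 43x_2:
  (121/9, 0) → P = 3146/9
  (3, 0) → P = 78
  (3, 47/4) → P = 2333/4

The binding constraints are 9x_1 + 8x_2 = 121 and x_1 = 3.
Solving simultaneously gives x_1 = 3, x_2 = 47/4.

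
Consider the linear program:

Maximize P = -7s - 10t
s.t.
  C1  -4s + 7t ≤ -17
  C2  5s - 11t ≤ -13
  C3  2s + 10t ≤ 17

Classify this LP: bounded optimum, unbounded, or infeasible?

The boundaries -4s + 7t = -17 and 5s - 11t = -13 meet at (278/9, 137/9), but that point violates 2s + 10t ≤ 17. Every candidate vertex is excluded by some other constraint, so the feasible region is empty.

infeasible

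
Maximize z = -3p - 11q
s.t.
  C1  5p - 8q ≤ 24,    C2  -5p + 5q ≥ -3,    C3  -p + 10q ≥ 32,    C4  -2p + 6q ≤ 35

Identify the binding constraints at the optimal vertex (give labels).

C3 and C4

Vertices and z = -3p - 11q:
  (38/9, 163/45) → z = -2363/45
  (193/20, 181/20) → z = -257/2
  (-79/7, 29/14) → z = 155/14

The maximum is at (-79/7, 29/14). Substituting into each constraint, equality holds for C3 and C4; the remaining constraints have slack.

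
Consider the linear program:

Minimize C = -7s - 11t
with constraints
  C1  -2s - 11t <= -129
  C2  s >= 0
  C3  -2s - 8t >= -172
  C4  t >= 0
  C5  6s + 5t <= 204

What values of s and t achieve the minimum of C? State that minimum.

s = 386/19, t = 312/19, minimum C = -6134/19

Extreme points and C = -7s - 11t:
  (0, 129/11) → C = -129
  (1599/56, 183/28) → C = -15219/56
  (0, 43/2) → C = -473/2
  (386/19, 312/19) → C = -6134/19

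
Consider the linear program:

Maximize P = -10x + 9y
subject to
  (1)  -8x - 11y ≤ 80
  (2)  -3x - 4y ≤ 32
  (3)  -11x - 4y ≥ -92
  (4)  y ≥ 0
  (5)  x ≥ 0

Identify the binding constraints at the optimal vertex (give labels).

Extreme points and P = -10x + 9y:
  (92/11, 0) → P = -920/11
  (0, 23) → P = 207
  (0, 0) → P = 0

The maximum is at (0, 23). Substituting into each constraint, equality holds for (3) and (5); the remaining constraints have slack.

(3) and (5)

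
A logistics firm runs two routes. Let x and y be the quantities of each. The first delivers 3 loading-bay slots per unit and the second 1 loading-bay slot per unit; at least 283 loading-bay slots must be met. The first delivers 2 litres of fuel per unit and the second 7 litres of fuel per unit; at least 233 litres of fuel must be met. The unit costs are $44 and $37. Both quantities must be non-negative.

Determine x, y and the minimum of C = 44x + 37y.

Vertices and C = 44x + 37y:
  (0, 283) → C = 10471
  (233/2, 0) → C = 5126
  (92, 7) → C = 4307
The feasible region is unbounded (it extends along (0, 1), (1, 0)), but C strictly increases along every unbounded feasible direction, so there is no improving ray and the minimum is attained at a vertex.

The optimum lies where 3x + y = 283 and 2x + 7y = 233.
Solving simultaneously gives x = 92, y = 7.

x = 92, y = 7, minimum C = 4307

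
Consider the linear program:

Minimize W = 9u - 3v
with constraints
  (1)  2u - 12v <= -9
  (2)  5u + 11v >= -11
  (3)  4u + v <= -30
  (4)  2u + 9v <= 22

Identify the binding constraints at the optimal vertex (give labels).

Extreme points and W = 9u - 3v:
  (-319/39, 106/39) → W = -1063/13
  (-341/23, 132/23) → W = -3465/23
  (-146/17, 74/17) → W = -1536/17

The minimum is at (-341/23, 132/23). Substituting into each constraint, equality holds for (2) and (4); the remaining constraints have slack.

(2) and (4)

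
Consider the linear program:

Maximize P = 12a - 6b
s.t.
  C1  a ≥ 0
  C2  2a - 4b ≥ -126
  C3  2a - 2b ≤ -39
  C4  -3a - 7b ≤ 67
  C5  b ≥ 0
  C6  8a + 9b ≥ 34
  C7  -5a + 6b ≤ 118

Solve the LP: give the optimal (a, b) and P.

a = 1, b = 41/2, maximum P = -111

Feasible corners and P = 12a - 6b:
  (0, 39/2) → P = -117
  (0, 59/3) → P = -118
  (1, 41/2) → P = -111

The optimum lies where 2a - 2b = -39 and -5a + 6b = 118.
Solving simultaneously gives a = 1, b = 41/2.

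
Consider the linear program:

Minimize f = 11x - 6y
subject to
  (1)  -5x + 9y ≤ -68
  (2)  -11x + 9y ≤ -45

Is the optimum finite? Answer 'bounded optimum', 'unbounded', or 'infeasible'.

unbounded

From the feasible point (-23/6, -523/54), moving in the direction (-9, -11) keeps every constraint satisfied while f decreases without bound.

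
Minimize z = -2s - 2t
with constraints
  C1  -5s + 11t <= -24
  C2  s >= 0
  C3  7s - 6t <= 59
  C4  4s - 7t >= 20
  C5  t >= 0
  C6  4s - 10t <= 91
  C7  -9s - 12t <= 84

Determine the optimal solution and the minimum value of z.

Vertices and z = -2s - 2t:
  (505/47, 127/47) → z = -1264/47
  (52/9, 4/9) → z = -112/9
  (59/7, 0) → z = -118/7
  (5, 0) → z = -10

s = 505/47, t = 127/47, minimum z = -1264/47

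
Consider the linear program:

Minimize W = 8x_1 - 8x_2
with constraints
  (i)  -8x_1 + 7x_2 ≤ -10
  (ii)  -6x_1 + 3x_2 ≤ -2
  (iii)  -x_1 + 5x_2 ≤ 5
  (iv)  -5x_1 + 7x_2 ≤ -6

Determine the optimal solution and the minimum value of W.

The feasible region is unbounded (it extends along (-1, -2), (5, 1)), but W strictly increases along every unbounded feasible direction, so there is no improving ray and the minimum is attained at a vertex.

At the optimal vertex, -8x_1 + 7x_2 = -10 and -5x_1 + 7x_2 = -6.
Solving simultaneously gives x_1 = 4/3, x_2 = 2/21.

x_1 = 4/3, x_2 = 2/21, minimum W = 208/21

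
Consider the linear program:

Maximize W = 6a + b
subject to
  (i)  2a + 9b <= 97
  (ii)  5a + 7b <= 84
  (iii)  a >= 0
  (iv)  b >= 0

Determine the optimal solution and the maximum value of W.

a = 84/5, b = 0, maximum W = 504/5

Feasible corners and W = 6a + b:
  (77/31, 317/31) → W = 779/31
  (0, 97/9) → W = 97/9
  (84/5, 0) → W = 504/5
  (0, 0) → W = 0

The binding constraints are 5a + 7b = 84 and b = 0.
Solving simultaneously gives a = 84/5, b = 0.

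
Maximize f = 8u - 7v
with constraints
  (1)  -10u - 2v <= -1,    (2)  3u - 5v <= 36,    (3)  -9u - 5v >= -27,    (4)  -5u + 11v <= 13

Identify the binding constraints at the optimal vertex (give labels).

(2) and (3)

Vertices and f = 8u - 7v:
  (11/8, -51/8) → f = 445/8
  (-1/8, 9/8) → f = -71/8
  (21/4, -81/20) → f = 1407/20
  (58/31, 63/31) → f = 23/31

The maximum is at (21/4, -81/20). Substituting into each constraint, equality holds for (2) and (3); the remaining constraints have slack.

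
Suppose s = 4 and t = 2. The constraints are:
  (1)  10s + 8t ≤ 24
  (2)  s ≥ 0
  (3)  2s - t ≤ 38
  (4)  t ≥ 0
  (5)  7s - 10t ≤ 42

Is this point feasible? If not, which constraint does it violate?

Constraint (1): 10s + 8t = 56, which is not ≤ 24. All other constraints are satisfied.

not feasible — violates (1)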